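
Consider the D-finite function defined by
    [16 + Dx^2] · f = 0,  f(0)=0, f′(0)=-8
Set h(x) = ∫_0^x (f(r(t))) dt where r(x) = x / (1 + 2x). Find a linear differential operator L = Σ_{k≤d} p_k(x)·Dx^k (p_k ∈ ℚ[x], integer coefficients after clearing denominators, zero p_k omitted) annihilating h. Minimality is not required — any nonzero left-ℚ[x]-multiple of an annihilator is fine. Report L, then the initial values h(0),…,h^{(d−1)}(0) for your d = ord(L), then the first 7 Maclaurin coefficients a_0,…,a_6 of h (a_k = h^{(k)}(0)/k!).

f: a_k = 0, -8, 0, 64/3, 0, -256/15, 0, …
Change of var in L_f (x↦r) gives L₀.
∫: right-multiply L₀ by Dx.
L = 16·Dx + (4 + 24·x + 48·x^2 + 32·x^3)·Dx^2 + (1 + 8·x + 24·x^2 + 32·x^3 + 16·x^4)·Dx^3  (order 3).
h: a_k = 0, 0, -4, 16/3, -8/3, -64/5, 2752/45, …
ICs: h(0) = 0, h′(0) = 0, h′′(0) = -8.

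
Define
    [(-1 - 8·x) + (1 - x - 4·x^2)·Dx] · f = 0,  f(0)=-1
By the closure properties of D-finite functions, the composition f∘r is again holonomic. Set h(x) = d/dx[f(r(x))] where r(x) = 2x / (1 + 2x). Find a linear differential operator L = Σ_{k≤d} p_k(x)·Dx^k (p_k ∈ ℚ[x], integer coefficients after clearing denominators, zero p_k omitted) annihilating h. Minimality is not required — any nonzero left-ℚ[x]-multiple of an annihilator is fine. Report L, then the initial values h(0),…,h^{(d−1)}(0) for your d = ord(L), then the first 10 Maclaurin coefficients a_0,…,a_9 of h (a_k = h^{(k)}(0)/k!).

L = (16 + 96·x + 960·x^2 + 1152·x^3) + (-1 - 22·x - 60·x^2 + 248·x^3 + 576·x^4)·Dx  (order 1).
h: a_k = -2, -32, 0, -1024, 2560, -30720, 129024, -950272, 4792320, -29655040, …
ICs: h(0) = -2.

f: a_k = -1, -1, -5, -9, -29, -65, -181, -441, -1165, -2929, …
h₀=f(r): pull back L_f along r ⇒ L₀.
Derive L from L₀ (diff closure).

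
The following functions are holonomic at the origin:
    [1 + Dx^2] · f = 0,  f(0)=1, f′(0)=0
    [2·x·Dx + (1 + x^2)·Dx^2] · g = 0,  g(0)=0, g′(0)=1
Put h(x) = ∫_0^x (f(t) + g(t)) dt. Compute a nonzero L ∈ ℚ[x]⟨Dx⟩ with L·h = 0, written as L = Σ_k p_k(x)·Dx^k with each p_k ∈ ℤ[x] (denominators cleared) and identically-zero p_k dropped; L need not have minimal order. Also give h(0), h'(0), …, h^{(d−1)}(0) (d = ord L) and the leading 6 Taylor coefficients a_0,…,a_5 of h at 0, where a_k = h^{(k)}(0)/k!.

L = (-22·x + 28·x^3 + 2·x^5)·Dx^2 + (-1 + 7·x^2 + 9·x^4 + x^6)·Dx^3 + (-22·x + 28·x^3 + 2·x^5)·Dx^4 + (-1 + 7·x^2 + 9·x^4 + x^6)·Dx^5  (order 5).
h: a_k = 0, 1, 1/2, -1/6, -1/12, 1/120, …
ICs: h(0) = 0, h′(0) = 1, h′′(0) = 1, h′′′(0) = -1, h′′′′(0) = -2.

f: a_k = 1, 0, -1/2, 0, 1/24, 0, …
g: a_k = 0, 1, 0, -1/3, 0, 1/5, …
Weyl lclm of L_f,L_g ⇒ L₀ (ord ≤ 4).
Integrate: L := L₀·Dx.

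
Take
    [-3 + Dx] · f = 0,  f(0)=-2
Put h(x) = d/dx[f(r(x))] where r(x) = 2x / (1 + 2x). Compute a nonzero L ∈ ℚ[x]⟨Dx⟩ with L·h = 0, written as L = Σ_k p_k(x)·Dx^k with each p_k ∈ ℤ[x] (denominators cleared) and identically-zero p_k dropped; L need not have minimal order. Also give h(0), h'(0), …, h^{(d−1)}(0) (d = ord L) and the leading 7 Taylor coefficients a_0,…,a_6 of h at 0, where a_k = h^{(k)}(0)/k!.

f: a_k = -2, -6, -9, -9, -27/4, -81/20, -81/40, …
L₀ from L_f via x↦r, Dx↦r'^{-1}Dx.
h=h₀': d/dx-closure on L₀ ⇒ L.
L = (2 - 8·x) + (-1 - 4·x - 4·x^2)·Dx  (order 1).
h: a_k = -12, -24, 72, -48, -168, 3312/5, -6576/5, …
ICs: h(0) = -12.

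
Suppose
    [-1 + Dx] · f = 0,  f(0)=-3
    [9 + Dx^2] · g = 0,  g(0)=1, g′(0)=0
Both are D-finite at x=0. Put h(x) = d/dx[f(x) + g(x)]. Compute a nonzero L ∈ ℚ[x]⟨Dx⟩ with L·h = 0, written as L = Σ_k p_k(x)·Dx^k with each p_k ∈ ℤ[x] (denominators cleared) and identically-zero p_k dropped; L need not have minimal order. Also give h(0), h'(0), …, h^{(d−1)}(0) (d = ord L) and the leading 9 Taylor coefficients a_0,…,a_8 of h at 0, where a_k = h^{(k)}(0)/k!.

f: a_k = -3, -3, -3/2, -1/2, -1/8, -1/40, -1/240, -1/1680, -1/13440, …
g: a_k = 1, 0, -9/2, 0, 27/8, 0, -81/80, 0, 729/4480, …
f+g: L₀ = lclm(L_f,L_g), ord ≤ 1+2.
h₀' ⇒ L via d/dx closure of L₀.
L = 9 - 9·Dx + Dx^2 - Dx^3  (order 3).
h: a_k = -3, -12, -3/2, 13, -1/8, -61/10, -1/240, 1093/840, -1/13440, …
ICs: h(0) = -3, h′(0) = -12, h′′(0) = -3.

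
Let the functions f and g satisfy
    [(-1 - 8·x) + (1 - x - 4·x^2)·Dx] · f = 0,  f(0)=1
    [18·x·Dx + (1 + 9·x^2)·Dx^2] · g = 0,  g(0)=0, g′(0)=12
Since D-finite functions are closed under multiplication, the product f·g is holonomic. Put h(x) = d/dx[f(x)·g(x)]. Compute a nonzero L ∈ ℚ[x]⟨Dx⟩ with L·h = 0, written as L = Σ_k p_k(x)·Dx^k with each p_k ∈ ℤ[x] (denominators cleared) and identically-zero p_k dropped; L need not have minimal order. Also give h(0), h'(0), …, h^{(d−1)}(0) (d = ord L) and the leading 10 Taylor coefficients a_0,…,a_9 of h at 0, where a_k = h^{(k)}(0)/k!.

L = (6 + 5022·x^2 + 7776·x^3 + 46656·x^4) + (21 + 186·x + 297·x^2 + 1710·x^3 + 7776·x^4 + 31104·x^5)·Dx + (-4 - 5·x - 119·x^2 + 99·x^3 - 315·x^4 + 1296·x^5 + 3888·x^6)·Dx^2  (order 2).
h: a_k = 12, 24, 72, 288, 1812, 19512/5, 5952, 966528/35, 4914324/35, 2058600/7, …
ICs: h(0) = 12, h′(0) = 24.

f: a_k = 1, 1, 5, 9, 29, 65, 181, 441, 1165, 2929, …
g: a_k = 0, 12, 0, -36, 0, 972/5, 0, -8748/7, 0, 8748, …
L₀ := L_f ⊗_s L_g (sym. prod.), ord ≤ 2.
h=h₀': d/dx-closure on L₀ ⇒ L.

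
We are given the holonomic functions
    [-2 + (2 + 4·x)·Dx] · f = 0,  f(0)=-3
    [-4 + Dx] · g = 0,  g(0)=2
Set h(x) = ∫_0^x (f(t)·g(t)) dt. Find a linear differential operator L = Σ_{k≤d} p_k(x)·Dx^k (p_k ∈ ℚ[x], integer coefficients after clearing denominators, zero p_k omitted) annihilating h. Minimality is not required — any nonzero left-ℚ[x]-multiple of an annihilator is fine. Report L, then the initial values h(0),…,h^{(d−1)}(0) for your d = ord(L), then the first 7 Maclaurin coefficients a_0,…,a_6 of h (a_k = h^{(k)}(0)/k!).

f: a_k = -3, -3, 3/2, -3/2, 15/8, -21/8, 63/16, …
g: a_k = 2, 8, 16, 64/3, 64/3, 256/15, 512/45, …
f·g: L₀ = L_f ⊗_s L_g, ord ≤ 1·1.
∫: right-multiply L₀ by Dx.
L = (-5 - 8·x)·Dx + (1 + 2·x)·Dx^2  (order 2).
h: a_k = 0, -6, -15, -23, -103/4, -449/20, -1949/120, …
ICs: h(0) = 0, h′(0) = -6.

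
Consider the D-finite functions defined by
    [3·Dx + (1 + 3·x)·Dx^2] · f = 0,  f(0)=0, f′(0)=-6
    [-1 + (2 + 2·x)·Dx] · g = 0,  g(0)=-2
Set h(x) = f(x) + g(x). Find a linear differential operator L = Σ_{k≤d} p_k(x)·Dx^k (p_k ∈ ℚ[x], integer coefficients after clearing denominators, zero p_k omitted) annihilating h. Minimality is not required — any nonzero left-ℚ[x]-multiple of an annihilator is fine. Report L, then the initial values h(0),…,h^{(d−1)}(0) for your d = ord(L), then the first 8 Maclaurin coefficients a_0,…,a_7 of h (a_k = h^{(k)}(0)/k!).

f: a_k = 0, -6, 9, -18, 81/2, -486/5, 243, -4374/7, …
g: a_k = -2, -1, 1/4, -1/8, 5/64, -7/128, 21/512, -33/1024, …
h₀=f+g: left-lcm gives L₀, ord ≤ 3.
L = (27 + 9·x)·Dx + (69 + 126·x + 45·x^2)·Dx^2 + (10 + 46·x + 54·x^2 + 18·x^3)·Dx^3  (order 3).
h: a_k = -2, -7, 37/4, -145/8, 2597/64, -62243/640, 124437/512, -4479207/7168, …
ICs: h(0) = -2, h′(0) = -7, h′′(0) = 37/2.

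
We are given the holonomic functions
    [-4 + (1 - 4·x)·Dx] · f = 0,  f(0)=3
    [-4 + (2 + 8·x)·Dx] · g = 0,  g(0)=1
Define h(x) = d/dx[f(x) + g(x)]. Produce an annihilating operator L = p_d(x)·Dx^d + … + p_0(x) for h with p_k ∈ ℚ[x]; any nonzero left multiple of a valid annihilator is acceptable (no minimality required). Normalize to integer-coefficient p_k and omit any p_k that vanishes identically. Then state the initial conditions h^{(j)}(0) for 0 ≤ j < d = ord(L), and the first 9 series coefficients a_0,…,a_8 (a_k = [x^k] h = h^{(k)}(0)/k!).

L = (-144 - 192·x) + (-42 - 432·x - 672·x^2)·Dx + (5 + 12·x - 80·x^2 - 192·x^3)·Dx^2  (order 2).
h: a_k = 14, 92, 588, 3032, 15500, 73224, 345912, 1566000, 7103628, …
ICs: h(0) = 14, h′(0) = 92.

f: a_k = 3, 12, 48, 192, 768, 3072, 12288, 49152, 196608, …
g: a_k = 1, 2, -2, 4, -10, 28, -84, 264, -858, …
Weyl lclm of L_f,L_g ⇒ L₀ (ord ≤ 2).
Derive L from L₀ (diff closure).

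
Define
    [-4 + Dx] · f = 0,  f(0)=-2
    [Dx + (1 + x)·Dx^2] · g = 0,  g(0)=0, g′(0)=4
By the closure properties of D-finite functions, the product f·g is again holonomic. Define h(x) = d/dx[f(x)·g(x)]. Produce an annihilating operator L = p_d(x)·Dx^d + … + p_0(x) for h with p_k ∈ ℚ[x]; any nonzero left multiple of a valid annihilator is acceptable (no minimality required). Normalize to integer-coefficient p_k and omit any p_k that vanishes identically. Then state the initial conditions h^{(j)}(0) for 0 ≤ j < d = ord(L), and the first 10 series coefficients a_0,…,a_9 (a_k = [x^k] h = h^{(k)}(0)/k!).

f: a_k = -2, -8, -16, -64/3, -64/3, -256/15, -512/45, -2048/315, -1024/315, -4096/2835, …
g: a_k = 0, 4, -2, 4/3, -1, 4/5, -2/3, 4/7, -1/2, 4/9, …
Sym-product of L_f,L_g gives L₀ (≤ ord 2).
h₀' ⇒ L via d/dx closure of L₀.
L = (40 + 96·x + 64·x^2) + (-22 - 52·x - 32·x^2)·Dx + (3 + 7·x + 4·x^2)·Dx^2  (order 2).
h: a_k = -8, -56, -152, -248, -288, -776/3, -8536/45, -5272/45, -6596/105, -83512/2835, …
ICs: h(0) = -8, h′(0) = -56.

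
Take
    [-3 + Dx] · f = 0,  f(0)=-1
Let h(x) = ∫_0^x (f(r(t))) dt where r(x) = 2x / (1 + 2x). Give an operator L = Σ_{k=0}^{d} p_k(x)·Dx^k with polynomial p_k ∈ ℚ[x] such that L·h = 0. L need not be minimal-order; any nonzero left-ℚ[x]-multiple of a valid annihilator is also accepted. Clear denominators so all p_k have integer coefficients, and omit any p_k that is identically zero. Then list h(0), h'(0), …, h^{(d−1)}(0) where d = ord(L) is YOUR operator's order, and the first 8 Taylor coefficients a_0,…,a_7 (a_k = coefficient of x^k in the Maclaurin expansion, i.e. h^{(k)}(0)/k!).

f: a_k = -1, -3, -9/2, -9/2, -27/8, -81/40, -81/80, -243/560, …
Change of var in L_f (x↦r) gives L₀.
Integrate: L := L₀·Dx.
L = -6·Dx + (1 + 4·x + 4·x^2)·Dx^2  (order 2).
h: a_k = 0, -1, -3, -2, 3, -6/5, -14/5, 276/35, …
ICs: h(0) = 0, h′(0) = -1.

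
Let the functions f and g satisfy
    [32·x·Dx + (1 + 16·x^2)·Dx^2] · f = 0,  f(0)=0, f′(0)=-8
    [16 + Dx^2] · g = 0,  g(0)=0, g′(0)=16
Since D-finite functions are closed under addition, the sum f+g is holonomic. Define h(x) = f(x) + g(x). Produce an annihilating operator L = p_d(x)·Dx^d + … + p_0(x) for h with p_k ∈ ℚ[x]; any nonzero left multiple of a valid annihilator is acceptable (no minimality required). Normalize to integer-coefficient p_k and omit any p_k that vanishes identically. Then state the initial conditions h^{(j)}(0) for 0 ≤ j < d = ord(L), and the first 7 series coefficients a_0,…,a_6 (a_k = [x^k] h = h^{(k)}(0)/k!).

L = (-5632·x + 114688·x^3 + 131072·x^5)·Dx + (-16 + 1792·x^2 + 36864·x^4 + 65536·x^6)·Dx^2 + (-352·x + 7168·x^3 + 8192·x^5)·Dx^3 + (-1 + 112·x^2 + 2304·x^4 + 4096·x^6)·Dx^4  (order 4).
h: a_k = 0, 8, 0, 0, 0, -5632/15, 0, …
ICs: h(0) = 0, h′(0) = 8, h′′(0) = 0, h′′′(0) = 0.

f: a_k = 0, -8, 0, 128/3, 0, -2048/5, 0, …
g: a_k = 0, 16, 0, -128/3, 0, 512/15, 0, …
Weyl lclm of L_f,L_g ⇒ L₀ (ord ≤ 4).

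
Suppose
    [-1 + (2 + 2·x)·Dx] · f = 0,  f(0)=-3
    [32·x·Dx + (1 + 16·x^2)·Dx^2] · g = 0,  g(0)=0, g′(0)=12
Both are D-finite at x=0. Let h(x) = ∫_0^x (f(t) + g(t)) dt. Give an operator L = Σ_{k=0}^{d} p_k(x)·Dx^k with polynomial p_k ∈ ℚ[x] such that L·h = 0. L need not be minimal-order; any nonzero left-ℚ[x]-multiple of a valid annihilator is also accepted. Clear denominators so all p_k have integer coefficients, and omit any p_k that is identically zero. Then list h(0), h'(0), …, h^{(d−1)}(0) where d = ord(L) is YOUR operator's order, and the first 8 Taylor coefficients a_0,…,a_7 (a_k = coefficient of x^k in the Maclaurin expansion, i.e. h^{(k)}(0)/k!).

L = (-64 - 160·x + 3072·x^2 + 1536·x^3)·Dx^2 + (-131 - 256·x + 5920·x^2 + 12288·x^3 + 5376·x^4)·Dx^3 + (-2 + 126·x + 192·x^2 + 2112·x^3 + 3584·x^4 + 1536·x^5)·Dx^4  (order 4).
h: a_k = 0, -3, 21/4, 1/8, -1027/64, 3/128, 262109/2560, 9/1024, …
ICs: h(0) = 0, h′(0) = -3, h′′(0) = 21/2, h′′′(0) = 3/4.

f: a_k = -3, -3/2, 3/8, -3/16, 15/128, -21/256, 63/1024, -99/2048, …
g: a_k = 0, 12, 0, -64, 0, 3072/5, 0, -49152/7, …
L₀ := lclm(L_f,L_g); ord L₀ ≤ 1+2.
∫: right-multiply L₀ by Dx.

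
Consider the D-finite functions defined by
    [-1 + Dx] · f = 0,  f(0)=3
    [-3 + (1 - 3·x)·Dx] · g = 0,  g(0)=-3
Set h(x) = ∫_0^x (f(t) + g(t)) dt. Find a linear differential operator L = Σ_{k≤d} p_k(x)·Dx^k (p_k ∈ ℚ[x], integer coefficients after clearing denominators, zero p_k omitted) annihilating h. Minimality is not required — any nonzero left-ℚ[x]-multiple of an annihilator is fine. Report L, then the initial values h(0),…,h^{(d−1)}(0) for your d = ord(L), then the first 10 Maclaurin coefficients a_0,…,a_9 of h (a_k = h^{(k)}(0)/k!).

f: a_k = 3, 3, 3/2, 1/2, 1/8, 1/40, 1/240, 1/1680, 1/13440, 1/120960, …
g: a_k = -3, -9, -27, -81, -243, -729, -2187, -6561, -19683, -59049, …
Sum ⇒ L₀ = lclm(L_f,L_g) in ℚ(x)⟨Dx⟩.
Integrate: L := L₀·Dx.
L = (15 + 9·x)·Dx + (-17 - 6·x + 9·x^2)·Dx^2 + (2 - 3·x - 9·x^2)·Dx^3  (order 3).
h: a_k = 0, 0, -3, -17/2, -161/8, -1943/40, -29159/240, -524879/1680, -11022479/13440, -264539519/120960, …
ICs: h(0) = 0, h′(0) = 0, h′′(0) = -6.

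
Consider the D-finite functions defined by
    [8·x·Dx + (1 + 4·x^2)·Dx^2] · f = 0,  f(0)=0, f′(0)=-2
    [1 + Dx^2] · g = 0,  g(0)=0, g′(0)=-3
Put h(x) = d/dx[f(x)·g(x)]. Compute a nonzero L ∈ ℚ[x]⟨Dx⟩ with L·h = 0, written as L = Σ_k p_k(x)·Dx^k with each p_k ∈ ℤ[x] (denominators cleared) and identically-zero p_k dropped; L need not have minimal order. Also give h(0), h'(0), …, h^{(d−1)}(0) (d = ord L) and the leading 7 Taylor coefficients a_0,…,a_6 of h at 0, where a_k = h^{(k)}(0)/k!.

f: a_k = 0, -2, 0, 8/3, 0, -32/5, 0, …
g: a_k = 0, -3, 0, 1/2, 0, -1/40, 0, …
Sym-product of L_f,L_g gives L₀ (≤ ord 4).
Derive L from L₀ (diff closure).
L = (3893 + 34584·x^2 + 286832·x^4 + 57600·x^6 + 768·x^8 - 10240·x^10 + 4096·x^12) + (2192·x + 44864·x^3 + 156160·x^5 + 51200·x^7 + 20480·x^9 + 16384·x^11)·Dx + (3978 + 36208·x^2 + 296160·x^4 + 76288·x^6 + 9728·x^8 - 4096·x^10 + 8192·x^12)·Dx^2 + (2192·x + 44864·x^3 + 156160·x^5 + 51200·x^7 + 20480·x^9 + 16384·x^11)·Dx^3 + (85 + 1624·x^2 + 9328·x^4 + 18688·x^6 + 8960·x^8 + 6144·x^10 + 4096·x^12)·Dx^4  (order 4).
h: a_k = 0, 12, 0, -36, 0, 247/2, 0, …
ICs: h(0) = 0, h′(0) = 12, h′′(0) = 0, h′′′(0) = -216.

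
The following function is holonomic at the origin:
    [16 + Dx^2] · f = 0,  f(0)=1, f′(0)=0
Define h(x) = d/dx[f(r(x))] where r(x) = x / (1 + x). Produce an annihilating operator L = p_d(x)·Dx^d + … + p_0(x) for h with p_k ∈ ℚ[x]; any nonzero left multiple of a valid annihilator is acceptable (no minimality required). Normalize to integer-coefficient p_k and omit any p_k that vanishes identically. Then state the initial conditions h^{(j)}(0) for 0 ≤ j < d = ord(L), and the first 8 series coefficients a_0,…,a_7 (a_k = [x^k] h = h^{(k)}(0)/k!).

f: a_k = 1, 0, -8, 0, 32/3, 0, -256/45, 0, …
Change of var in L_f (x↦r) gives L₀.
h₀' ⇒ L via d/dx closure of L₀.
L = (22 + 12·x + 6·x^2) + (6 + 18·x + 18·x^2 + 6·x^3)·Dx + (1 + 4·x + 6·x^2 + 4·x^3 + x^4)·Dx^2  (order 2).
h: a_k = 0, -16, 48, -160/3, -160/3, 5488/15, -4592/5, 100544/63, …
ICs: h(0) = 0, h′(0) = -16.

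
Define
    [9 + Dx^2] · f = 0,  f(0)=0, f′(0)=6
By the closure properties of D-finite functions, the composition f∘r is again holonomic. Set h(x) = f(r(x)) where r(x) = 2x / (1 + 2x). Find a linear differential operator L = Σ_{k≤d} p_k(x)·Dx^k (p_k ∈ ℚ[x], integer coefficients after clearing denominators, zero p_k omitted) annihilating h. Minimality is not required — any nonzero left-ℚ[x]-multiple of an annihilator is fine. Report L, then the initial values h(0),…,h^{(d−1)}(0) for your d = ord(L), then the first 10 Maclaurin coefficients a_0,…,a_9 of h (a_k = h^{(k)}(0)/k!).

L = 36 + (4 + 24·x + 48·x^2 + 32·x^3)·Dx + (1 + 8·x + 24·x^2 + 32·x^3 + 16·x^4)·Dx^2  (order 2).
h: a_k = 0, 12, -24, -24, 336, -7032/5, 4080, -309648/35, 60576/5, 238488/35, …
ICs: h(0) = 0, h′(0) = 12.

f: a_k = 0, 6, 0, -9, 0, 81/20, 0, -243/280, 0, 243/2240, …
f∘r: x↦r, Dx↦Dx/r' in L_f ⇒ L₀.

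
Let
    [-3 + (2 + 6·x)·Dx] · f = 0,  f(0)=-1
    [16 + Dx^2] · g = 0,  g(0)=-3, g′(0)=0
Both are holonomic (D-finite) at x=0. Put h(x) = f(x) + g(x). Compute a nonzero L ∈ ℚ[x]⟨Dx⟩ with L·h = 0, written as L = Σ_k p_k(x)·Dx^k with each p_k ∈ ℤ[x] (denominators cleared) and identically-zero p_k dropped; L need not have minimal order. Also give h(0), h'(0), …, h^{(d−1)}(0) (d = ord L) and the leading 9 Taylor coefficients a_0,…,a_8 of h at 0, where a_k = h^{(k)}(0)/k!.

f: a_k = -1, -3/2, 9/8, -27/16, 405/128, -1701/256, 15309/1024, -72171/2048, 2814669/32768, …
g: a_k = -3, 0, 24, 0, -32, 0, 256/15, 0, -512/105, …
L₀ := lclm(L_f,L_g); ord L₀ ≤ 1+2.
L = (-4368 - 18432·x - 27648·x^2) + (1760 + 17568·x + 55296·x^2 + 55296·x^3)·Dx + (-273 - 1152·x - 1728·x^2)·Dx^2 + (110 + 1098·x + 3456·x^2 + 3456·x^3)·Dx^3  (order 3).
h: a_k = -4, -3/2, 201/8, -27/16, -3691/128, -1701/256, 491779/15360, -72171/2048, 278763029/3440640, …
ICs: h(0) = -4, h′(0) = -3/2, h′′(0) = 201/4.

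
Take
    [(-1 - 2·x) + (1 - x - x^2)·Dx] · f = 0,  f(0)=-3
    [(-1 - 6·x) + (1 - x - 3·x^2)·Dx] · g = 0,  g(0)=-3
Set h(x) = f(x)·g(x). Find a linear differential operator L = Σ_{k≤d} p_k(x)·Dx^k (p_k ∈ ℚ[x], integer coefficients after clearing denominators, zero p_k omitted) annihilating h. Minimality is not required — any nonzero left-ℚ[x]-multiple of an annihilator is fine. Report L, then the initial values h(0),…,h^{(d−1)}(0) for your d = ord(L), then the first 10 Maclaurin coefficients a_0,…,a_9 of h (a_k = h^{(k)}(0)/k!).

L = (-2 - 6·x + 12·x^2 + 12·x^3) + (1 - 2·x - 3·x^2 + 4·x^3 + 3·x^4)·Dx  (order 1).
h: a_k = 9, 18, 63, 144, 378, 882, 2133, 4968, 11673, 27072, …
ICs: h(0) = 9.

f: a_k = -3, -3, -6, -9, -15, -24, -39, -63, -102, -165, …
g: a_k = -3, -3, -12, -21, -57, -120, -291, -651, -1524, -3477, …
Sym-product of L_f,L_g gives L₀ (≤ ord 1).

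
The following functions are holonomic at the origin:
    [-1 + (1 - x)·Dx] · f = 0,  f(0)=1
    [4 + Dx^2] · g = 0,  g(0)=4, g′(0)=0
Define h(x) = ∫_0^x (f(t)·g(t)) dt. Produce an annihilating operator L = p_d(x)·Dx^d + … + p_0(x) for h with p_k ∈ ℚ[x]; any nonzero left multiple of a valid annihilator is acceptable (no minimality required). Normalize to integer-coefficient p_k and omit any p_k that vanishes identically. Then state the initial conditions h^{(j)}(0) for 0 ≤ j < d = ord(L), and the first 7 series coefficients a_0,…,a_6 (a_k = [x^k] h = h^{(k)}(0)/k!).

L = (-4 + 4·x)·Dx + 2·Dx^2 + (-1 + x)·Dx^3  (order 3).
h: a_k = 0, 4, 2, -4/3, -1, -4/15, -2/9, …
ICs: h(0) = 0, h′(0) = 4, h′′(0) = 4.

f: a_k = 1, 1, 1, 1, 1, 1, 1, …
g: a_k = 4, 0, -8, 0, 8/3, 0, -16/45, …
Sym-product of L_f,L_g gives L₀ (≤ ord 2).
Integrate: L := L₀·Dx.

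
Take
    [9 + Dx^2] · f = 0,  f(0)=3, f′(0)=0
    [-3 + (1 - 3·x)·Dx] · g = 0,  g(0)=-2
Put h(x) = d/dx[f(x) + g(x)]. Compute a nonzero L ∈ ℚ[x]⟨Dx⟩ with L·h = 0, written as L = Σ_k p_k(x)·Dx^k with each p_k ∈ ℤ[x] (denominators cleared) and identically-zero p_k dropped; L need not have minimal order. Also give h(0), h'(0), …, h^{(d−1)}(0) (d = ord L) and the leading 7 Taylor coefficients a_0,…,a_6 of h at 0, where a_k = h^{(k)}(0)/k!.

f: a_k = 3, 0, -27/2, 0, 81/8, 0, -243/80, …
g: a_k = -2, -6, -18, -54, -162, -486, -1458, …
h₀=f+g: left-lcm gives L₀, ord ≤ 3.
h₀' ⇒ L via d/dx closure of L₀.
L = (702 - 324·x + 486·x^2) + (-63 + 243·x - 243·x^2 + 243·x^3)·Dx + (78 - 36·x + 54·x^2)·Dx^2 + (-7 + 27·x - 27·x^2 + 27·x^3)·Dx^3  (order 3).
h: a_k = -6, -63, -162, -1215/2, -2430, -350649/40, -30618, …
ICs: h(0) = -6, h′(0) = -63, h′′(0) = -324.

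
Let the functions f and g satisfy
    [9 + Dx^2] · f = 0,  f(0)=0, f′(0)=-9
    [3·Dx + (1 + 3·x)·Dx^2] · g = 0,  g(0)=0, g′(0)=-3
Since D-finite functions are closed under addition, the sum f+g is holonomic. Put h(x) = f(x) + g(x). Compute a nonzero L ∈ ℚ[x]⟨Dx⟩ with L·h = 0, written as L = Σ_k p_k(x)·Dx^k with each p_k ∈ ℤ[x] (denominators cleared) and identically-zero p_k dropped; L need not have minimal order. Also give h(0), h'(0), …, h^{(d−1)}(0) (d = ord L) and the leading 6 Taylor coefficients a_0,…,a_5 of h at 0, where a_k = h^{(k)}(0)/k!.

L = (63 + 54·x + 81·x^2)·Dx + (9 + 45·x + 81·x^2 + 81·x^3)·Dx^2 + (7 + 6·x + 9·x^2)·Dx^3 + (1 + 5·x + 9·x^2 + 9·x^3)·Dx^4  (order 4).
h: a_k = 0, -12, 9/2, 9/2, 81/4, -2187/40, …
ICs: h(0) = 0, h′(0) = -12, h′′(0) = 9, h′′′(0) = 27.

f: a_k = 0, -9, 0, 27/2, 0, -243/40, …
g: a_k = 0, -3, 9/2, -9, 81/4, -243/5, …
h₀=f+g: left-lcm gives L₀, ord ≤ 4.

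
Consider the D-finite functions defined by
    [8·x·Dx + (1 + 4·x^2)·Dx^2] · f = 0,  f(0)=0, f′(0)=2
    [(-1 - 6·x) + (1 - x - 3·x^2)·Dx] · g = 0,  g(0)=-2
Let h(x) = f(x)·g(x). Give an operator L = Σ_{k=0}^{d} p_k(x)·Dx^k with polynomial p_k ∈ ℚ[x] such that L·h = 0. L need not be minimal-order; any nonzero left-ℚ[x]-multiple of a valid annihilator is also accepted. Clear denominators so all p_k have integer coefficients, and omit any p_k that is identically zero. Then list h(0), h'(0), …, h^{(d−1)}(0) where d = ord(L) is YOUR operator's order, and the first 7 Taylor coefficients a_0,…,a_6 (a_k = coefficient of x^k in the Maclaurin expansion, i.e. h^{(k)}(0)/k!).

f: a_k = 0, 2, 0, -8/3, 0, 32/5, 0, …
g: a_k = -2, -2, -8, -14, -38, -80, -194, …
h₀=f·g: eliminate ⇒ L₀, order ≤ 2·1.
L = (6 + 8·x + 72·x^2) + (2 + 4·x + 16·x^2 + 72·x^3)·Dx + (-1 + x - x^2 + 4·x^3 + 12·x^4)·Dx^2  (order 2).
h: a_k = 0, -4, -4, -32/3, -68/3, -1012/15, -2032/15, …
ICs: h(0) = 0, h′(0) = -4.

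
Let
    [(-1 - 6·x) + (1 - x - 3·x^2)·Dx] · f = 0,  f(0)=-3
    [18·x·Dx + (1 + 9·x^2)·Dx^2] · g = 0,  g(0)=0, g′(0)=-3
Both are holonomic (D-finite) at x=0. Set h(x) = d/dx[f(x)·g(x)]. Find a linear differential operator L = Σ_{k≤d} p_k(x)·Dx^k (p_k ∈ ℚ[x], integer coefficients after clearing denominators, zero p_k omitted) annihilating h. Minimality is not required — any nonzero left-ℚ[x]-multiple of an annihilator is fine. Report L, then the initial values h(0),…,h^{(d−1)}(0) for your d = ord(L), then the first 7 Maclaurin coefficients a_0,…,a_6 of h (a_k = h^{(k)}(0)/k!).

f: a_k = -3, -3, -12, -21, -57, -120, -291, …
g: a_k = 0, -3, 0, 9, 0, -243/5, 0, …
Product ⇒ symmetric product L₀, ord ≤ 2.
Differentiate: ansatz ord ≤ ord L₀ ⇒ L.
L = (-6 + 1134·x^2 + 1944·x^3 + 8748·x^4) + (6 + 42·x + 54·x^2 + 270·x^3 + 1944·x^4 + 5832·x^5)·Dx + (-1 - 2·x - 30·x^2 + 18·x^3 - 108·x^4 + 324·x^5 + 729·x^6)·Dx^2  (order 2).
h: a_k = 9, 18, 27, 144, 1044, 9504/5, 207/5, …
ICs: h(0) = 9, h′(0) = 18.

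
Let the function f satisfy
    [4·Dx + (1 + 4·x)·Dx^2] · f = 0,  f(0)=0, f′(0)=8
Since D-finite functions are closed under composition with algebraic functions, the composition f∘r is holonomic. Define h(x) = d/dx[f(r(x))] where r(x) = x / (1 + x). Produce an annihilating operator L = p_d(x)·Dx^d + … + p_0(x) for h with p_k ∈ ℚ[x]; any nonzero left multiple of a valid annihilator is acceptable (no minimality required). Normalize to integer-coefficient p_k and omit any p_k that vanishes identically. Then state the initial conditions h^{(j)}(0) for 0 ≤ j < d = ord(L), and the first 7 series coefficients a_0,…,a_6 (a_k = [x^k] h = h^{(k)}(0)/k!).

L = (6 + 10·x) + (1 + 6·x + 5·x^2)·Dx  (order 1).
h: a_k = 8, -48, 248, -1248, 6248, -31248, 156248, …
ICs: h(0) = 8.

f: a_k = 0, 8, -16, 128/3, -128, 2048/5, -4096/3, …
L₀ from L_f via x↦r, Dx↦r'^{-1}Dx.
Differentiate: ansatz ord ≤ ord L₀ ⇒ L.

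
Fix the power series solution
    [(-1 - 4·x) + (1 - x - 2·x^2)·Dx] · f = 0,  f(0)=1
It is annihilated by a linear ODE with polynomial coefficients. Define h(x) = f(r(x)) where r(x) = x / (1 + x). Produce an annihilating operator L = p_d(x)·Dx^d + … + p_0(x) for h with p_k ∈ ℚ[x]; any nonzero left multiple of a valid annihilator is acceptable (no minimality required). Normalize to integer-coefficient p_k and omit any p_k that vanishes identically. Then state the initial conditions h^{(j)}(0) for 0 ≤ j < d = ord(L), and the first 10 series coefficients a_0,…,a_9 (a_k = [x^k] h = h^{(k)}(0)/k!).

L = (1 + 5·x) + (-1 - 2·x + x^2 + 2·x^3)·Dx  (order 1).
h: a_k = 1, 1, 2, 0, 4, -4, 12, -20, 44, -84, …
ICs: h(0) = 1.

f: a_k = 1, 1, 3, 5, 11, 21, 43, 85, 171, 341, …
h₀=f(r): pull back L_f along r ⇒ L₀.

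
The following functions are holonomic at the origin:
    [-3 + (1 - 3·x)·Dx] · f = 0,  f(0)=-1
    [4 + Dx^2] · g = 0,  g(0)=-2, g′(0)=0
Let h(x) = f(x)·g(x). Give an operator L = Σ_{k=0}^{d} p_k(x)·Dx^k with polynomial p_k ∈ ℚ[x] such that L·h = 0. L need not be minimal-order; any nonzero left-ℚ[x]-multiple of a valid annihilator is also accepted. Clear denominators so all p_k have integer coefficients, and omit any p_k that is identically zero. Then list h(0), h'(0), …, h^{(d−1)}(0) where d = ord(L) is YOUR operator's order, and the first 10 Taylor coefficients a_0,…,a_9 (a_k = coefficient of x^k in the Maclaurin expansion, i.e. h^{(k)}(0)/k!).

f: a_k = -1, -3, -9, -27, -81, -243, -729, -2187, -6561, -19683, …
g: a_k = -2, 0, 4, 0, -4/3, 0, 8/45, 0, -4/315, 0, …
L₀ := L_f ⊗_s L_g (sym. prod.), ord ≤ 2.
L = (-4 + 12·x) + 6·Dx + (-1 + 3·x)·Dx^2  (order 2).
h: a_k = 2, 6, 14, 42, 382/3, 382, 51562/45, 51562/15, 649682/63, 649682/21, …
ICs: h(0) = 2, h′(0) = 6.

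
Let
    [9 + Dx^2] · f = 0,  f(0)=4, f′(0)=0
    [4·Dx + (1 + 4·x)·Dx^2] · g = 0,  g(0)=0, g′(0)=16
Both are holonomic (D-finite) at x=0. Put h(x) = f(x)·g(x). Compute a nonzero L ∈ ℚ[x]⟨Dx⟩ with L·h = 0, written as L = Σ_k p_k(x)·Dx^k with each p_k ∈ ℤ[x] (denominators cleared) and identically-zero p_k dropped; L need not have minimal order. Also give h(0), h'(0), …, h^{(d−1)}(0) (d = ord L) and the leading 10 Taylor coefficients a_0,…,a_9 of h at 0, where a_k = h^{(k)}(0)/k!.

L = (-2043 - 1296·x + 44064·x^2 + 186624·x^3 + 186624·x^4) + (72 + 5472·x + 31104·x^2 + 41472·x^3)·Dx + (-182 + 864·x + 12096·x^2 + 41472·x^3 + 41472·x^4)·Dx^2 + (8 + 608·x + 3456·x^2 + 4608·x^3)·Dx^3 + (5 + 112·x + 800·x^2 + 2304·x^3 + 2304·x^4)·Dx^4  (order 4).
h: a_k = 0, 64, -128, 160/3, -448, 9784/5, -20240/3, 832676/35, -426232/5, 194189089/630, …
ICs: h(0) = 0, h′(0) = 64, h′′(0) = -256, h′′′(0) = 320.

f: a_k = 4, 0, -18, 0, 27/2, 0, -81/20, 0, 729/1120, 0, …
g: a_k = 0, 16, -32, 256/3, -256, 4096/5, -8192/3, 65536/7, -32768, 1048576/9, …
L₀ := L_f ⊗_s L_g (sym. prod.), ord ≤ 4.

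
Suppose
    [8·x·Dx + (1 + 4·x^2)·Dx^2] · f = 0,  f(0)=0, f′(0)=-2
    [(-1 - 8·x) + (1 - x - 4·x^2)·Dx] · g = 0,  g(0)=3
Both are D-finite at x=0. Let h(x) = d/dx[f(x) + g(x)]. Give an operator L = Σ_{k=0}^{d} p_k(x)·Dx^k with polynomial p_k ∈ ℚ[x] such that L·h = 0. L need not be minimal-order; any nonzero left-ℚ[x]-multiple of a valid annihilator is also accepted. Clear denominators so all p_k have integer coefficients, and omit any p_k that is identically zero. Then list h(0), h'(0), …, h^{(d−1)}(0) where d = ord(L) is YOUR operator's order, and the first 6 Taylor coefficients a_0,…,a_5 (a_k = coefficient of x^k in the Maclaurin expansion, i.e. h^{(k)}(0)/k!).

f: a_k = 0, -2, 0, 8/3, 0, -32/5, …
g: a_k = 3, 3, 15, 27, 87, 195, …
L₀ := lclm(L_f,L_g); ord L₀ ≤ 2+1.
Derive L from L₀ (diff closure).
L = (40 - 160·x - 2272·x^2 - 4608·x^3 - 16896·x^4 - 6144·x^6) + (-31 - 264·x - 364·x^2 - 2208·x^3 - 4160·x^4 - 12800·x^5 - 768·x^6 - 6144·x^7)·Dx + (5 + 11·x + 80·x^2 - 116·x^3 - 80·x^4 - 704·x^5 - 1536·x^6 - 256·x^7 - 1024·x^8)·Dx^2  (order 2).
h: a_k = 1, 30, 89, 348, 943, 3258, …
ICs: h(0) = 1, h′(0) = 30.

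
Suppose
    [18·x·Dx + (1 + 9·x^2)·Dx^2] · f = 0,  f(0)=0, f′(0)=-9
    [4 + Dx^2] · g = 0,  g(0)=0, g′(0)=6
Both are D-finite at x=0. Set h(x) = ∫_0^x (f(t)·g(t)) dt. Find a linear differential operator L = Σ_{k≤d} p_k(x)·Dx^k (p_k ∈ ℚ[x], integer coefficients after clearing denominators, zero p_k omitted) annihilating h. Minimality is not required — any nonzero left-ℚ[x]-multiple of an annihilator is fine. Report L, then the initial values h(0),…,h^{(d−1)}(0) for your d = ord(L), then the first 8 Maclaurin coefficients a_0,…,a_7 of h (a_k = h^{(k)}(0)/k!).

f: a_k = 0, -9, 0, 27, 0, -729/5, 0, 6561/7, …
g: a_k = 0, 6, 0, -4, 0, 4/5, 0, -8/105, …
L₀ := L_f ⊗_s L_g (sym. prod.), ord ≤ 4.
h=∫₀ˣh₀: take L = L₀·Dx.
L = (2080 + 50256·x^2 + 89424·x^4 + 186624·x^6 + 419904·x^8)·Dx + (3168·x + 38880·x^3 + 139968·x^5 + 419904·x^7)·Dx^2 + (572 + 13788·x^2 + 33048·x^4 + 93312·x^6 + 209952·x^8)·Dx^3 + (792·x + 9720·x^3 + 34992·x^5 + 104976·x^7)·Dx^4 + (13 + 306·x^2 + 2673·x^4 + 11664·x^6 + 26244·x^8)·Dx^5  (order 5).
h: a_k = 0, 0, 0, -18, 0, 198/5, 0, -990/7, …
ICs: h(0) = 0, h′(0) = 0, h′′(0) = 0, h′′′(0) = -108, h′′′′(0) = 0.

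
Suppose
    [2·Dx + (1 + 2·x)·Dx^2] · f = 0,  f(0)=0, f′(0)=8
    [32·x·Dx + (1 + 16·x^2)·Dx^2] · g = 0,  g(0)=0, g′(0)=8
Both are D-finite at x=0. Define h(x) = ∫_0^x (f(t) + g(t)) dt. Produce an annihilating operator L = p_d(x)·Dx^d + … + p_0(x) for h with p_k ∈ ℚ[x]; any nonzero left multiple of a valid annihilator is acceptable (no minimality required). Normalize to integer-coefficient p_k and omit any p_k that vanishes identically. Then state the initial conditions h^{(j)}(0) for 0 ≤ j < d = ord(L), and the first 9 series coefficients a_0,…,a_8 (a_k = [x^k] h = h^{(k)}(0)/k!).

L = (-32 - 192·x + 1536·x^2 + 1024·x^3)·Dx^2 + (-20 - 64·x + 576·x^2 + 3072·x^3 + 2048·x^4)·Dx^3 + (-1 + 14·x + 32·x^2 + 256·x^3 + 768·x^4 + 512·x^5)·Dx^4  (order 4).
h: a_k = 0, 0, 8, -8/3, -8, -16/5, 1088/15, -128/21, -576, …
ICs: h(0) = 0, h′(0) = 0, h′′(0) = 16, h′′′(0) = -16.

f: a_k = 0, 8, -8, 32/3, -16, 128/5, -128/3, 512/7, -128, …
g: a_k = 0, 8, 0, -128/3, 0, 2048/5, 0, -32768/7, 0, …
f+g: L₀ = lclm(L_f,L_g), ord ≤ 2+2.
Integrate: L := L₀·Dx.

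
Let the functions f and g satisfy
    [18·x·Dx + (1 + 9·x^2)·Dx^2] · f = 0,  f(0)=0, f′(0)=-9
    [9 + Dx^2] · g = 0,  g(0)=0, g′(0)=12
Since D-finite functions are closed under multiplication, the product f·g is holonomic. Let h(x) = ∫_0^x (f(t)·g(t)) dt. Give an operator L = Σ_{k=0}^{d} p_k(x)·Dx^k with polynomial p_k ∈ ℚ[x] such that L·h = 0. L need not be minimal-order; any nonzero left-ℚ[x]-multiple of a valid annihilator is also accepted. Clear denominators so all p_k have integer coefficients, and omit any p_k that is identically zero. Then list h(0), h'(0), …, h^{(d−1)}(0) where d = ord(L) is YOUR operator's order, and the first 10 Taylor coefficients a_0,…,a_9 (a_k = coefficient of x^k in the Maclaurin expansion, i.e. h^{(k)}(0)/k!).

f: a_k = 0, -9, 0, 27, 0, -729/5, 0, 6561/7, 0, -6561, …
g: a_k = 0, 12, 0, -18, 0, 81/10, 0, -243/140, 0, 243/1120, …
Sym-product of L_f,L_g gives L₀ (≤ ord 4).
∫: right-multiply L₀ by Dx.
L = (810 + 18954·x^2 + 72171·x^4 + 236196·x^6 + 531441·x^8)·Dx + (972·x + 14580·x^3 + 78732·x^5 + 236196·x^7)·Dx^2 + (108 + 2592·x^2 + 13122·x^4 + 52488·x^6 + 118098·x^8)·Dx^3 + (108·x + 1620·x^3 + 8748·x^5 + 26244·x^7)·Dx^4 + (2 + 54·x^2 + 567·x^4 + 2916·x^6 + 6561·x^8)·Dx^5  (order 5).
h: a_k = 0, 0, 0, -36, 0, 486/5, 0, -4617/14, 0, 31347/20, …
ICs: h(0) = 0, h′(0) = 0, h′′(0) = 0, h′′′(0) = -216, h′′′′(0) = 0.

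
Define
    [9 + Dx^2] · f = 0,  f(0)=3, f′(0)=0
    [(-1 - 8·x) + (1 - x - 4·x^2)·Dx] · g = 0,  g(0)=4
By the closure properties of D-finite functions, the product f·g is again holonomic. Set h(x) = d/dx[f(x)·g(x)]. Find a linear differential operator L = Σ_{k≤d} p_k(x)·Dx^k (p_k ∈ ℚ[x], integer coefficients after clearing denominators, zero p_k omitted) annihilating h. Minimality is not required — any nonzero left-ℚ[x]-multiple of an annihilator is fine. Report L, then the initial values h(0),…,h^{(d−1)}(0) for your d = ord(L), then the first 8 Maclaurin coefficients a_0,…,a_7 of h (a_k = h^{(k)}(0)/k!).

f: a_k = 3, 0, -27/2, 0, 81/8, 0, -243/80, 0, …
g: a_k = 4, 4, 20, 36, 116, 260, 724, 1764, …
Product ⇒ symmetric product L₀, ord ≤ 2.
h₀' ⇒ L via d/dx closure of L₀.
L = (-33 - 162·x - 567·x^2 + 648·x^3 + 1296·x^4) + (6 + 66·x + 216·x^2 + 576·x^3)·Dx + (1 - 10·x - 31·x^2 + 72·x^3 + 144·x^4)·Dx^2  (order 2).
h: a_k = 12, 12, 162, 474, 3345/2, 47781/10, 298809/20, 5960307/140, …
ICs: h(0) = 12, h′(0) = 12.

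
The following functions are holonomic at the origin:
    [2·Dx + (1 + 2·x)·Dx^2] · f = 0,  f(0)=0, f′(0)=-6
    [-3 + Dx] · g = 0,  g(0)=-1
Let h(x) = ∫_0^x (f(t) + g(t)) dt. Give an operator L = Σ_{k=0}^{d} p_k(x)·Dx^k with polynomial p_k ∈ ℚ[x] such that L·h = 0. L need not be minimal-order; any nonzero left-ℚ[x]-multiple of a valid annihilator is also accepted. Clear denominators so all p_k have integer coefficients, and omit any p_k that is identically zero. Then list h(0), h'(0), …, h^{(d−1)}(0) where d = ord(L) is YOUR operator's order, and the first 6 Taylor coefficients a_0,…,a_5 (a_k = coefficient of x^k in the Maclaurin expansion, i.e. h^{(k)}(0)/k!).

L = (-42 - 36·x)·Dx^2 + (-1 - 36·x - 36·x^2)·Dx^3 + (5 + 16·x + 12·x^2)·Dx^4  (order 4).
h: a_k = 0, -1, -9/2, 1/2, -25/8, 69/40, …
ICs: h(0) = 0, h′(0) = -1, h′′(0) = -9, h′′′(0) = 3.

f: a_k = 0, -6, 6, -8, 12, -96/5, …
g: a_k = -1, -3, -9/2, -9/2, -27/8, -81/40, …
h₀=f+g: left-lcm gives L₀, ord ≤ 3.
∫: right-multiply L₀ by Dx.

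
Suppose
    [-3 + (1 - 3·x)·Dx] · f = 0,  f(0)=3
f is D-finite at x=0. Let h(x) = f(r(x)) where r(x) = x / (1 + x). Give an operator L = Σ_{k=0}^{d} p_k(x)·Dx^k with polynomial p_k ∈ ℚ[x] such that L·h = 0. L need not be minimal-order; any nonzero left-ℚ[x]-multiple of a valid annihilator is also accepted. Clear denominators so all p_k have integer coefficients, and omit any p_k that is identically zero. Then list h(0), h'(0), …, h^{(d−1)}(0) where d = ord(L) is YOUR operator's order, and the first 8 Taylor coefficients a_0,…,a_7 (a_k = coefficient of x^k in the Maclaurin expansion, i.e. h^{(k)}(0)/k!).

f: a_k = 3, 9, 27, 81, 243, 729, 2187, 6561, …
Change of var in L_f (x↦r) gives L₀.
L = 3 + (-1 + x + 2·x^2)·Dx  (order 1).
h: a_k = 3, 9, 18, 36, 72, 144, 288, 576, …
ICs: h(0) = 3.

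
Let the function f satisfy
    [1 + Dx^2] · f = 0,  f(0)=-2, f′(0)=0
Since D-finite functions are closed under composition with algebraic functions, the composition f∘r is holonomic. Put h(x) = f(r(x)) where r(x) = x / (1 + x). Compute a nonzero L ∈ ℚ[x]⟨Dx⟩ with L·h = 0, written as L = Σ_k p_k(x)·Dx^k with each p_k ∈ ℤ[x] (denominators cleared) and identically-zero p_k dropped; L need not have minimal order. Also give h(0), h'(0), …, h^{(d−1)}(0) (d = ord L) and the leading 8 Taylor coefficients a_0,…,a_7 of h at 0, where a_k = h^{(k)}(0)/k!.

f: a_k = -2, 0, 1, 0, -1/12, 0, 1/360, 0, …
h₀=f(r): pull back L_f along r ⇒ L₀.
L = 1 + (2 + 6·x + 6·x^2 + 2·x^3)·Dx + (1 + 4·x + 6·x^2 + 4·x^3 + x^4)·Dx^2  (order 2).
h: a_k = -2, 0, 1, -2, 35/12, -11/3, 1501/360, -87/20, …
ICs: h(0) = -2, h′(0) = 0.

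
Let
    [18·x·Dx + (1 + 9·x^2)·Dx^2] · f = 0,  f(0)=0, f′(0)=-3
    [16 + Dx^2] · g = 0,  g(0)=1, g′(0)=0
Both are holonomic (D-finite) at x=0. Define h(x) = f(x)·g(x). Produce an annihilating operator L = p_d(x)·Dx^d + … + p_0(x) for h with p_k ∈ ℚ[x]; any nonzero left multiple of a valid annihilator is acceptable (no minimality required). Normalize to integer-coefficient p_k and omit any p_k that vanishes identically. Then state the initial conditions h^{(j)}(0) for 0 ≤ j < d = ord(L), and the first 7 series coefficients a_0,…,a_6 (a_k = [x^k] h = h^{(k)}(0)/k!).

L = (20800 + 494784·x^2 + 2923776·x^4 + 11943936·x^6 + 26873856·x^8) + (19584·x + 342144·x^3 + 2239488·x^5 + 6718464·x^7)·Dx + (1700 + 42732·x^2 + 318816·x^4 + 1492992·x^6 + 3359232·x^8)·Dx^2 + (1224·x + 21384·x^3 + 139968·x^5 + 419904·x^7)·Dx^3 + (25 + 738·x^2 + 8505·x^4 + 46656·x^6 + 104976·x^8)·Dx^4  (order 4).
h: a_k = 0, -3, 0, 33, 0, -763/5, 0, …
ICs: h(0) = 0, h′(0) = -3, h′′(0) = 0, h′′′(0) = 198.

f: a_k = 0, -3, 0, 9, 0, -243/5, 0, …
g: a_k = 1, 0, -8, 0, 32/3, 0, -256/45, …
h₀=f·g: eliminate ⇒ L₀, order ≤ 2·2.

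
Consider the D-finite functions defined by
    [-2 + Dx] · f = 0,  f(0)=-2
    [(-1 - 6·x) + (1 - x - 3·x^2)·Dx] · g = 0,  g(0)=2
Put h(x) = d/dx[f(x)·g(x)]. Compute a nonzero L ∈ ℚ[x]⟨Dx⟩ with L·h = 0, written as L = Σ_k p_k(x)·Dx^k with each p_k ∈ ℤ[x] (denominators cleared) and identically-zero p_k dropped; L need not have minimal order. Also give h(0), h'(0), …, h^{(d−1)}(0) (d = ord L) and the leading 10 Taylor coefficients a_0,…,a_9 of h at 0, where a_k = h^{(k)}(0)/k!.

f: a_k = -2, -4, -4, -8/3, -4/3, -8/15, -8/45, -16/315, -4/315, -8/2835, …
g: a_k = 2, 2, 8, 14, 38, 80, 194, 434, 1016, 2318, …
f·g: L₀ = L_f ⊗_s L_g, ord ≤ 1·1.
Derive L from L₀ (diff closure).
L = (16 + 30·x - 2·x^2 - 48·x^3 + 36·x^4) + (-3 - x + 19·x^2 + 6·x^3 - 18·x^4)·Dx  (order 1).
h: a_k = -12, -64, -220, -688, -5896/3, -81848/15, -219316/15, -2427776/63, -31420852/315, -241298584/945, …
ICs: h(0) = -12.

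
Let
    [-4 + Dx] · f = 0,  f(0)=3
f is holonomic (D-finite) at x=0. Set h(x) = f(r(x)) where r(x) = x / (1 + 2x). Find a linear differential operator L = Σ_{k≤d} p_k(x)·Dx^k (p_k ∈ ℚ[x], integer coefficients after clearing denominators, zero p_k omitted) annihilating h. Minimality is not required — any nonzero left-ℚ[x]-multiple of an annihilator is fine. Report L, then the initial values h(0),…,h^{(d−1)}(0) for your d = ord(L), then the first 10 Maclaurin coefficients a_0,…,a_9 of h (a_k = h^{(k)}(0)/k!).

f: a_k = 3, 12, 24, 32, 32, 128/5, 256/15, 1024/105, 512/105, 2048/945, …
Change of var in L_f (x↦r) gives L₀.
L = -4 + (1 + 4·x + 4·x^2)·Dx  (order 1).
h: a_k = 3, 12, 0, -16, 32, -192/5, 256/15, 1280/21, -8192/35, 72704/135, …
ICs: h(0) = 3.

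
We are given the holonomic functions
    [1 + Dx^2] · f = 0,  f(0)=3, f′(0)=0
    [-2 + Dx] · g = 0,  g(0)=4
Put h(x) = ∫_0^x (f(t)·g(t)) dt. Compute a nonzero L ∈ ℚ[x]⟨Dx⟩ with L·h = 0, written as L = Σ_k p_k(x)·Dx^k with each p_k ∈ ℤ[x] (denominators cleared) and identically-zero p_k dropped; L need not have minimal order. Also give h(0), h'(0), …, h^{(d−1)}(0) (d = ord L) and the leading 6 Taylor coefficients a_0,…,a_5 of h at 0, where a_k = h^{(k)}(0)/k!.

f: a_k = 3, 0, -3/2, 0, 1/8, 0, …
g: a_k = 4, 8, 8, 16/3, 8/3, 16/15, …
f·g: L₀ = L_f ⊗_s L_g, ord ≤ 2·1.
h=∫₀ˣh₀: take L = L₀·Dx.
L = 5·Dx - 4·Dx^2 + Dx^3  (order 3).
h: a_k = 0, 12, 12, 6, 1, -7/10, …
ICs: h(0) = 0, h′(0) = 12, h′′(0) = 24.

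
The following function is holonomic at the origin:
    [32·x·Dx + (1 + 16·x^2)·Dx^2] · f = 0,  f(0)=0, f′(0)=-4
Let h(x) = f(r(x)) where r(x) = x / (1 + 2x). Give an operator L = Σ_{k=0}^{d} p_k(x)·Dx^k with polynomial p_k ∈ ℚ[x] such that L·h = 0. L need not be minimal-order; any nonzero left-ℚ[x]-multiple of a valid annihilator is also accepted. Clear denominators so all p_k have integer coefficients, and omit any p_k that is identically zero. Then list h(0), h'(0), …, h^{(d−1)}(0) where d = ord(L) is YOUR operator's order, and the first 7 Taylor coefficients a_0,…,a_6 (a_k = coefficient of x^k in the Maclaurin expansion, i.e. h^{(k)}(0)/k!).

L = (4 + 40·x)·Dx + (1 + 4·x + 20·x^2)·Dx^2  (order 2).
h: a_k = 0, -4, 8, 16/3, -96, 1216/5, 1408/3, …
ICs: h(0) = 0, h′(0) = -4.

f: a_k = 0, -4, 0, 64/3, 0, -1024/5, 0, …
Substitute x→r, Dx→(1/r')Dx; clear ⇒ L₀.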